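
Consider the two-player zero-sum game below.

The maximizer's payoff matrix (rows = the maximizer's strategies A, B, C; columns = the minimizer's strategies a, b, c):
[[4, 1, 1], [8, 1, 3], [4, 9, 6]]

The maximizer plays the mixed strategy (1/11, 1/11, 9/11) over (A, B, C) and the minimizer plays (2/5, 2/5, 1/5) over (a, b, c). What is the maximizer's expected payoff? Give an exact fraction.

Against (2/5, 2/5, 1/5), each row's expected payoff is A: 11/5; B: 21/5; C: 32/5.
Taking the (1/11, 1/11, 9/11)-weighted average: (1/11)·(11/5) + (1/11)·(21/5) + (9/11)·(32/5) = 64/11.

64/11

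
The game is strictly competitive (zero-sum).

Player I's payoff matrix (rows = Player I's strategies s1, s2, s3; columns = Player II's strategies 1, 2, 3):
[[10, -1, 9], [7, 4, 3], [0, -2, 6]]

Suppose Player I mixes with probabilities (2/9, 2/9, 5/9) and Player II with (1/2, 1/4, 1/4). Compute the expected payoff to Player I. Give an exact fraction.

59/18

Against (1/2, 1/4, 1/4), each row's expected payoff is s1: 7; s2: 21/4; s3: 1.
Taking the (2/9, 2/9, 5/9)-weighted average: (2/9)·(7) + (2/9)·(21/4) + (5/9)·(1) = 59/18.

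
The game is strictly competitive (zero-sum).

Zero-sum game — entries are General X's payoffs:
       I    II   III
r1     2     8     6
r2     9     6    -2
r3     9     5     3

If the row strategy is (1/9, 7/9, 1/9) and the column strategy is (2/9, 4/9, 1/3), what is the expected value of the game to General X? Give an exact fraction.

353/81

Against (2/9, 4/9, 1/3), each row's expected payoff is r1: 6; r2: 4; r3: 47/9.
Taking the (1/9, 7/9, 1/9)-weighted average: (1/9)·(6) + (7/9)·(4) + (1/9)·(47/9) = 353/81.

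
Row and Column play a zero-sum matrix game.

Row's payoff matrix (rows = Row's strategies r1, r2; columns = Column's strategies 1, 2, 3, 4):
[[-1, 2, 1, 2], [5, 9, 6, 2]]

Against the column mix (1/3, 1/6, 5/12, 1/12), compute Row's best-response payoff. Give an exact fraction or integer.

r1: (-1)·(1/3) + (2)·(1/6) + (1)·(5/12) + (2)·(1/12) = 7/12.
r2: (5)·(1/3) + (9)·(1/6) + (6)·(5/12) + (2)·(1/12) = 35/6.
The best pure response is r2 with expected payoff 35/6.

35/6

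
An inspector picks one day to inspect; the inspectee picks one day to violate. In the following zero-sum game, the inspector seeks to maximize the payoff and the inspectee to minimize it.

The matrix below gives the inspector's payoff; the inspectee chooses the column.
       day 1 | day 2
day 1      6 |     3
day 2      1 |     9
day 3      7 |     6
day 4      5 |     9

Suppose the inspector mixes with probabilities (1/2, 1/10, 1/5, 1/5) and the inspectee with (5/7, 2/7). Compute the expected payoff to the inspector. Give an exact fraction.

Against (5/7, 2/7), each row's expected payoff is day 1: 36/7; day 2: 23/7; day 3: 47/7; day 4: 43/7.
Taking the (1/2, 1/10, 1/5, 1/5)-weighted average: (1/2)·(36/7) + (1/10)·(23/7) + (1/5)·(47/7) + (1/5)·(43/7) = 383/70.

383/70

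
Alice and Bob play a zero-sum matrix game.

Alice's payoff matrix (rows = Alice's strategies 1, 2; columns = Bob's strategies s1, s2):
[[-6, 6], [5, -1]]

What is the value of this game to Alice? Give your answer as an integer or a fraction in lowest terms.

Row minima are -6 and -1, so Alice's maximin is -1; column maxima are 5 and 6, so Bob's minimax is 5. These differ, so the equilibrium is in mixed strategies.
Let Alice play 1 with probability p. Bob is indifferent when −6p + 5(1−p) = 6p − (1−p), giving p = 1/3.
Let Bob play s1 with probability q. Alice is indifferent when −6q + 6(1−q) = 5q − (1−q), giving q = 7/18.
The value is -6·(7/18) + (6)·(11/18) = 4/3.

4/3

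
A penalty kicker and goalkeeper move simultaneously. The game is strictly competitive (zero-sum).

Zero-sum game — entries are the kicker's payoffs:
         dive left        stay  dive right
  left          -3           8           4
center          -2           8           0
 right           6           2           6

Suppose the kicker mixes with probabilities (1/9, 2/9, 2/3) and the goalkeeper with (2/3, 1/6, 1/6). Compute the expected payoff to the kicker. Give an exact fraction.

Against (2/3, 1/6, 1/6), each row's expected payoff is left: 0; center: 0; right: 16/3.
Taking the (1/9, 2/9, 2/3)-weighted average: (1/9)·(0) + (2/9)·(0) + (2/3)·(16/3) = 32/9.

32/9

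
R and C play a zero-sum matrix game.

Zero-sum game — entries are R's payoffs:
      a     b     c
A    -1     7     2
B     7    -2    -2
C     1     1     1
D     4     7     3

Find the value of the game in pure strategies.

Row minima: -1, -2, 1, 3 → R's maximin is 3.
Column maxima: 7, 7, 3 → C's minimax is 3.
They coincide at (D, c), so the value is 3.

3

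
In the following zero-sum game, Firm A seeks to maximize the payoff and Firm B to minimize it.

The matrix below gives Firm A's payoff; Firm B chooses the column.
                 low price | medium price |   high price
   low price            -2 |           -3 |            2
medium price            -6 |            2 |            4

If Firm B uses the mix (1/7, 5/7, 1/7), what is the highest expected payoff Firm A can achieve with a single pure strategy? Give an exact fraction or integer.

low price: (-2)·(1/7) + (-3)·(5/7) + (2)·(1/7) = -15/7.
medium price: (-6)·(1/7) + (2)·(5/7) + (4)·(1/7) = 8/7.
The best pure response is medium price with expected payoff 8/7.

8/7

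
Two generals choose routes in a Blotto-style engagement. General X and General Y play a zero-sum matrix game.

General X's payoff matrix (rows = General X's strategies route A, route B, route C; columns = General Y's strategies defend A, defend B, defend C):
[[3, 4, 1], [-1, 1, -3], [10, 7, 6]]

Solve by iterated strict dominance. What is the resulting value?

Row route B is strictly dominated by row route A (3>-1, 4>1, 1>-3); eliminate route B.
Row route A is strictly dominated by row route C (10>3, 7>4, 6>1); eliminate route A.
Column defend B is strictly dominated by defend C for General Y (6<7); eliminate defend B.
Column defend A is strictly dominated by defend C for General Y (6<10); eliminate defend A.
Only (route C, defend C) remains, with payoff 6.

6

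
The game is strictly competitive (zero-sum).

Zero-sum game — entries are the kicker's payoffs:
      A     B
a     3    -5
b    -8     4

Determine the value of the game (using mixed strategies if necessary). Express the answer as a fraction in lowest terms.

Row minima are -5 and -8, so the kicker's maximin is -5; column maxima are 3 and 4, so the goalkeeper's minimax is 3. These differ, so the equilibrium is in mixed strategies.
Let the kicker play a with probability p. The goalkeeper is indifferent when 3p − 8(1−p) = −5p + 4(1−p), giving p = 3/5.
Let the goalkeeper play A with probability q. The kicker is indifferent when 3q − 5(1−q) = −8q + 4(1−q), giving q = 9/20.
The value is 3·(9/20) + (-5)·(11/20) = -7/5.

-7/5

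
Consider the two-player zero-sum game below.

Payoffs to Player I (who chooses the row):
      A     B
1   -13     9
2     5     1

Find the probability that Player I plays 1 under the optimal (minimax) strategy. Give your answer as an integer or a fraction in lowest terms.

2/13

Row minima are -13 and 1, so Player I's maximin is 1; column maxima are 5 and 9, so Player II's minimax is 5. These differ, so the equilibrium is in mixed strategies.
Let Player I play 1 with probability p. Player II is indifferent when −13p + 5(1−p) = 9p + (1−p), giving p = 2/13.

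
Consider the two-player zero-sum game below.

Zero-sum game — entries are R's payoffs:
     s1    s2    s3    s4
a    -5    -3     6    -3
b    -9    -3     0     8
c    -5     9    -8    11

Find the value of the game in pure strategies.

Row minima: -5, -9, -8 → R's maximin is -5.
Column maxima: -5, 9, 6, 11 → C's minimax is -5.
They coincide at (a, s1), so the value is -5.

-5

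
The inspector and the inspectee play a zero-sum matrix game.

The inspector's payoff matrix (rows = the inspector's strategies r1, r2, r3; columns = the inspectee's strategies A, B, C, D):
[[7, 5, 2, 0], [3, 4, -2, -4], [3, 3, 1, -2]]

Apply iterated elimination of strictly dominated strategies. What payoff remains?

0

Column B is strictly dominated by C for the inspectee (2<5, -2<4, 1<3); eliminate B.
Row r3 is strictly dominated by row r1 (7>3, 2>1, 0>-2); eliminate r3.
Column A is strictly dominated by C for the inspectee (2<7, -2<3); eliminate A.
Column C is strictly dominated by D for the inspectee (0<2, -4<-2); eliminate C.
Row r2 is strictly dominated by row r1 (0>-4); eliminate r2.
Only (r1, D) remains, with payoff 0.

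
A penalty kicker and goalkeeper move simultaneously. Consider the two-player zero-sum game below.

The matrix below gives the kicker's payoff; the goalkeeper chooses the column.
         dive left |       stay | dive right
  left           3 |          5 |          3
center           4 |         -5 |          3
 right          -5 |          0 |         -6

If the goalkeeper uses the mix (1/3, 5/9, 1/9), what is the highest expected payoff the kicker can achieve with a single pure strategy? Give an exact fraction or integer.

37/9

left: (3)·(1/3) + (5)·(5/9) + (3)·(1/9) = 37/9.
center: (4)·(1/3) + (-5)·(5/9) + (3)·(1/9) = -10/9.
right: (-5)·(1/3) + (0)·(5/9) + (-6)·(1/9) = -7/3.
The best pure response is left with expected payoff 37/9.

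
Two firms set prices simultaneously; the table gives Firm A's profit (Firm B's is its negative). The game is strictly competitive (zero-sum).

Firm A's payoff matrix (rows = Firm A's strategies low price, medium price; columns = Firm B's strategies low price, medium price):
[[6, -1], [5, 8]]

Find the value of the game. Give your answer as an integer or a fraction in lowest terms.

Row minima are -1 and 5, so Firm A's maximin is 5; column maxima are 6 and 8, so Firm B's minimax is 6. These differ, so the equilibrium is in mixed strategies.
Let Firm A play low price with probability p. Firm B is indifferent when 6p + 5(1−p) = −p + 8(1−p), giving p = 3/10.
Let Firm B play low price with probability q. Firm A is indifferent when 6q − (1−q) = 5q + 8(1−q), giving q = 9/10.
The value is 6·(9/10) + (-1)·(1/10) = 53/10.

53/10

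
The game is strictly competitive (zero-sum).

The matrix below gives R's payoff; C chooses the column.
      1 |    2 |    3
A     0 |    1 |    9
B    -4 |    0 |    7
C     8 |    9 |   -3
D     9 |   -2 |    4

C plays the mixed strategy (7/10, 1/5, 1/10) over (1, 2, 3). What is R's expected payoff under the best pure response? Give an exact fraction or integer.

A: (0)·(7/10) + (1)·(1/5) + (9)·(1/10) = 11/10.
B: (-4)·(7/10) + (0)·(1/5) + (7)·(1/10) = -21/10.
C: (8)·(7/10) + (9)·(1/5) + (-3)·(1/10) = 71/10.
D: (9)·(7/10) + (-2)·(1/5) + (4)·(1/10) = 63/10.
The best pure response is C with expected payoff 71/10.

71/10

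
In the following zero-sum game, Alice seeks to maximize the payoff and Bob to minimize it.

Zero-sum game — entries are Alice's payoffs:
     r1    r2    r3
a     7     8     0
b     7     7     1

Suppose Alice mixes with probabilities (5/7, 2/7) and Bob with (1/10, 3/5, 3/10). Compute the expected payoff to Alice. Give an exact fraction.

379/70

Against (1/10, 3/5, 3/10), each row's expected payoff is a: 11/2; b: 26/5.
Taking the (5/7, 2/7)-weighted average: (5/7)·(11/2) + (2/7)·(26/5) = 379/70.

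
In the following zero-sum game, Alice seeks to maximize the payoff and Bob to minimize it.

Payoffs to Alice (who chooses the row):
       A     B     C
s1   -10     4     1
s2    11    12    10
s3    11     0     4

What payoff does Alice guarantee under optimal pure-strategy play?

Row minima: -10, 10, 0 → Alice's maximin is 10.
Column maxima: 11, 12, 10 → Bob's minimax is 10.
They coincide at (s2, C), so the value is 10.

10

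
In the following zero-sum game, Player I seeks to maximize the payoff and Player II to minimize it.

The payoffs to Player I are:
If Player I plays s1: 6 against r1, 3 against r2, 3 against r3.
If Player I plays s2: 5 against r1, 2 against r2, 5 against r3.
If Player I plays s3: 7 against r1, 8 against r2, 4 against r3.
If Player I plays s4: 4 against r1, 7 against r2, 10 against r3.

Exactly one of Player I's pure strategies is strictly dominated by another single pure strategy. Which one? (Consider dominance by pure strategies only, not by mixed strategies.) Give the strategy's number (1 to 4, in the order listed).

1

Compare s1 with s3: 7 > 6, 8 > 3, 4 > 3.
So s3 strictly dominates s1 for Player I; s1 is strictly dominated.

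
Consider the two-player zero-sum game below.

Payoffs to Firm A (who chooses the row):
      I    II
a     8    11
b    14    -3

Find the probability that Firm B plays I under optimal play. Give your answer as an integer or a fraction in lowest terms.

Row minima are 8 and -3, so Firm A's maximin is 8; column maxima are 14 and 11, so Firm B's minimax is 11. These differ, so the equilibrium is in mixed strategies.
Let Firm B play I with probability q. Firm A is indifferent when 8q + 11(1−q) = 14q − 3(1−q), giving q = 7/10.

7/10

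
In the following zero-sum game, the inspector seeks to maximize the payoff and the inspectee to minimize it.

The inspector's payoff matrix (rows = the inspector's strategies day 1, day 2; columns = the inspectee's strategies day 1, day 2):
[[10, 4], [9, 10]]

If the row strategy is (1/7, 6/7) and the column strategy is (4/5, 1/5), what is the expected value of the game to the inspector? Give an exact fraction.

Against (4/5, 1/5), each row's expected payoff is day 1: 44/5; day 2: 46/5.
Taking the (1/7, 6/7)-weighted average: (1/7)·(44/5) + (6/7)·(46/5) = 64/7.

64/7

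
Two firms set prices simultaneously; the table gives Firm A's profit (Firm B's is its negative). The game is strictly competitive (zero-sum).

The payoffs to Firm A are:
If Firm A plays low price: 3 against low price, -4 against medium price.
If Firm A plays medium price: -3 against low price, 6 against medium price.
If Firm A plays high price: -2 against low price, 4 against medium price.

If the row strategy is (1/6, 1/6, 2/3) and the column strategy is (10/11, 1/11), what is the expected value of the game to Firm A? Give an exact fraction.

Against (10/11, 1/11), each row's expected payoff is low price: 26/11; medium price: -24/11; high price: -16/11.
Taking the (1/6, 1/6, 2/3)-weighted average: (1/6)·(26/11) + (1/6)·(-24/11) + (2/3)·(-16/11) = -31/33.

-31/33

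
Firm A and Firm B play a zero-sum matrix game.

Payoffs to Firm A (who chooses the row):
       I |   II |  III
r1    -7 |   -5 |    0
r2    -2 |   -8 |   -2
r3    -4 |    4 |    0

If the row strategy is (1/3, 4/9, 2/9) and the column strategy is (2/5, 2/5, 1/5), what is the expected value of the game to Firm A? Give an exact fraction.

-32/9

Against (2/5, 2/5, 1/5), each row's expected payoff is r1: -24/5; r2: -22/5; r3: 0.
Taking the (1/3, 4/9, 2/9)-weighted average: (1/3)·(-24/5) + (4/9)·(-22/5) + (2/9)·(0) = -32/9.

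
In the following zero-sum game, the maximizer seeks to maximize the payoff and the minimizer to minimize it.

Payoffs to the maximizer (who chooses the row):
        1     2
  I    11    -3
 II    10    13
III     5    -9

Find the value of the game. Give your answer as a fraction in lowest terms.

Row III is strictly dominated by row I, so the maximizer never plays it.
The remaining 2×2 game on (I, II) × (1, 2) has no saddle point. Let the maximizer play I with probability p; indifference gives 11p + 10(1−p) = −3p + 13(1−p), so p = 3/17.
Similarly the minimizer's optimal q on 1 is 16/17, and the value is 11·(16/17) + (-3)·(1/17) = 173/17.

173/17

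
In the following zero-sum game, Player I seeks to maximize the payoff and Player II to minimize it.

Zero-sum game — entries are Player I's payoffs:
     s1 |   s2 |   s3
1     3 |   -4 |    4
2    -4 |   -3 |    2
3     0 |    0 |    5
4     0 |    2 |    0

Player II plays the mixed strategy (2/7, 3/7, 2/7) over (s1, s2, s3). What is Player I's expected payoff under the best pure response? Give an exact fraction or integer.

10/7

1: (3)·(2/7) + (-4)·(3/7) + (4)·(2/7) = 2/7.
2: (-4)·(2/7) + (-3)·(3/7) + (2)·(2/7) = -13/7.
3: (0)·(2/7) + (0)·(3/7) + (5)·(2/7) = 10/7.
4: (0)·(2/7) + (2)·(3/7) + (0)·(2/7) = 6/7.
The best pure response is 3 with expected payoff 10/7.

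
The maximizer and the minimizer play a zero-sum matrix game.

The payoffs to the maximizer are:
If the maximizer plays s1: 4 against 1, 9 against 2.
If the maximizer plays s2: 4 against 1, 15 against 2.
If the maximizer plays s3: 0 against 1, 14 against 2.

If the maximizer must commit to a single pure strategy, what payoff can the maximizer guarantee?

4

The worst-case payoff for each row is s1: 4, s2: 4, s3: 0.
The best of these is 4.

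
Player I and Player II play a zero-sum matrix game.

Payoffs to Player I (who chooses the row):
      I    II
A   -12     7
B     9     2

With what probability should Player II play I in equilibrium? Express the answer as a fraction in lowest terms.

5/26

Row minima are -12 and 2, so Player I's maximin is 2; column maxima are 9 and 7, so Player II's minimax is 7. These differ, so the equilibrium is in mixed strategies.
Let Player II play I with probability q. Player I is indifferent when −12q + 7(1−q) = 9q + 2(1−q), giving q = 5/26.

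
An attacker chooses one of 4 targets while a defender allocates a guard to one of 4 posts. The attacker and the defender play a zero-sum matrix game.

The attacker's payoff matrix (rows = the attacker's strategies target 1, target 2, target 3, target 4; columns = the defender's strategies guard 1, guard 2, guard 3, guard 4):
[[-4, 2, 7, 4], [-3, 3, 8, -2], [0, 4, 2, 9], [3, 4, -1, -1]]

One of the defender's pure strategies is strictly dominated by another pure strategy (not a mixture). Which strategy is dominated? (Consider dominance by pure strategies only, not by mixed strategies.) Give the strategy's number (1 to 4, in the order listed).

The defender prefers columns that give the attacker less. Compare guard 2 with guard 1: -4 < 2, -3 < 3, 0 < 4, 3 < 4.
So guard 1 strictly dominates guard 2 for the defender; guard 2 is strictly dominated.

2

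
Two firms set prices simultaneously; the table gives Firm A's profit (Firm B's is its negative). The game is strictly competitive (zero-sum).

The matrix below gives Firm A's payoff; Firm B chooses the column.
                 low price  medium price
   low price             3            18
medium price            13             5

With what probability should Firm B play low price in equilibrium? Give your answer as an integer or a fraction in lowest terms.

13/23

Row minima are 3 and 5, so Firm A's maximin is 5; column maxima are 13 and 18, so Firm B's minimax is 13. These differ, so the equilibrium is in mixed strategies.
Let Firm B play low price with probability q. Firm A is indifferent when 3q + 18(1−q) = 13q + 5(1−q), giving q = 13/23.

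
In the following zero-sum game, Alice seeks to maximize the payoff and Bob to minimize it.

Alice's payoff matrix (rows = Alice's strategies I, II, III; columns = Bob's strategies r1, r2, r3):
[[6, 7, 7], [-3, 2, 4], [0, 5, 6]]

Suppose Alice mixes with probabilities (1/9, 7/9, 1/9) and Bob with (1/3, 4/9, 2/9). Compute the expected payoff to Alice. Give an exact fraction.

Against (1/3, 4/9, 2/9), each row's expected payoff is I: 20/3; II: 7/9; III: 32/9.
Taking the (1/9, 7/9, 1/9)-weighted average: (1/9)·(20/3) + (7/9)·(7/9) + (1/9)·(32/9) = 47/27.

47/27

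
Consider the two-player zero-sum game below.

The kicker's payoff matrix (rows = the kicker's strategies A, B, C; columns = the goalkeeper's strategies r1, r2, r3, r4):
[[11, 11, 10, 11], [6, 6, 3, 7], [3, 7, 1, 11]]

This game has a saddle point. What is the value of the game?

Row minima: 10, 3, 1 → the kicker's maximin is 10.
Column maxima: 11, 11, 10, 11 → the goalkeeper's minimax is 10.
They coincide at (A, r3), so the value is 10.

10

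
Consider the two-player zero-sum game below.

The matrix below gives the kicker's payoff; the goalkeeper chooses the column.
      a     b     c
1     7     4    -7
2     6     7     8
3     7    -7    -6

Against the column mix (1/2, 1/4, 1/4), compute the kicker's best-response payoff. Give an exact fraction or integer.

1: (7)·(1/2) + (4)·(1/4) + (-7)·(1/4) = 11/4.
2: (6)·(1/2) + (7)·(1/4) + (8)·(1/4) = 27/4.
3: (7)·(1/2) + (-7)·(1/4) + (-6)·(1/4) = 1/4.
The best pure response is 2 with expected payoff 27/4.

27/4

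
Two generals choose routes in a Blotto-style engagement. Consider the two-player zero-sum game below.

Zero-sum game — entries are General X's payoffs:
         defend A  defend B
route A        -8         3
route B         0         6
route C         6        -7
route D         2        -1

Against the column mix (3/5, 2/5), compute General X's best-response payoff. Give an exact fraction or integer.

route A: (-8)·(3/5) + (3)·(2/5) = -18/5.
route B: (0)·(3/5) + (6)·(2/5) = 12/5.
route C: (6)·(3/5) + (-7)·(2/5) = 4/5.
route D: (2)·(3/5) + (-1)·(2/5) = 4/5.
The best pure response is route B with expected payoff 12/5.

12/5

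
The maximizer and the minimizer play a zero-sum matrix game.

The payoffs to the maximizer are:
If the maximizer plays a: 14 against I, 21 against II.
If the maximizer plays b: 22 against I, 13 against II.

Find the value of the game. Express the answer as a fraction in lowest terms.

35/2

Row minima are 14 and 13, so the maximizer's maximin is 14; column maxima are 22 and 21, so the minimizer's minimax is 21. These differ, so the equilibrium is in mixed strategies.
Let the maximizer play a with probability p. The minimizer is indifferent when 14p + 22(1−p) = 21p + 13(1−p), giving p = 9/16.
Let the minimizer play I with probability q. The maximizer is indifferent when 14q + 21(1−q) = 22q + 13(1−q), giving q = 1/2.
The value is 14·(1/2) + (21)·(1/2) = 35/2.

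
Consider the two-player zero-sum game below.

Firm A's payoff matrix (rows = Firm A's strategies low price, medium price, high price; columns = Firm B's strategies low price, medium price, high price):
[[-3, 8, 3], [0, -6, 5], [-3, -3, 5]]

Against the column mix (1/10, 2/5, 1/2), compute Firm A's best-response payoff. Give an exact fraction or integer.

22/5

low price: (-3)·(1/10) + (8)·(2/5) + (3)·(1/2) = 22/5.
medium price: (0)·(1/10) + (-6)·(2/5) + (5)·(1/2) = 1/10.
high price: (-3)·(1/10) + (-3)·(2/5) + (5)·(1/2) = 1.
The best pure response is low price with expected payoff 22/5.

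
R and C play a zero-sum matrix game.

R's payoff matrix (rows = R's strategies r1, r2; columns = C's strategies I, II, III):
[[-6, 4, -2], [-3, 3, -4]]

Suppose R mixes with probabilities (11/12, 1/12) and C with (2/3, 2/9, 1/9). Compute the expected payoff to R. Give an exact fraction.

-173/54

Against (2/3, 2/9, 1/9), each row's expected payoff is r1: -10/3; r2: -16/9.
Taking the (11/12, 1/12)-weighted average: (11/12)·(-10/3) + (1/12)·(-16/9) = -173/54.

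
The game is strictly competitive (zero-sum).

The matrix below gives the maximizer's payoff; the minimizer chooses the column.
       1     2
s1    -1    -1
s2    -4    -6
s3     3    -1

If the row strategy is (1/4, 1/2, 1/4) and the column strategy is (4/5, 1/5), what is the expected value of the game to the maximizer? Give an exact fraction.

Against (4/5, 1/5), each row's expected payoff is s1: -1; s2: -22/5; s3: 11/5.
Taking the (1/4, 1/2, 1/4)-weighted average: (1/4)·(-1) + (1/2)·(-22/5) + (1/4)·(11/5) = -19/10.

-19/10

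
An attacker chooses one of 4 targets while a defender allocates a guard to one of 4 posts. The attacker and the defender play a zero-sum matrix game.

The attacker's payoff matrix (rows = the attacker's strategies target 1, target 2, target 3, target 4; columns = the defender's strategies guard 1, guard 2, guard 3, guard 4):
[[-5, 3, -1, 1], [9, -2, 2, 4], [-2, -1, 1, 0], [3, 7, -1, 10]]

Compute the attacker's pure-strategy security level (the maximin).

-1

The worst-case payoff for each row is target 1: -5, target 2: -2, target 3: -2, target 4: -1.
The best of these is -1.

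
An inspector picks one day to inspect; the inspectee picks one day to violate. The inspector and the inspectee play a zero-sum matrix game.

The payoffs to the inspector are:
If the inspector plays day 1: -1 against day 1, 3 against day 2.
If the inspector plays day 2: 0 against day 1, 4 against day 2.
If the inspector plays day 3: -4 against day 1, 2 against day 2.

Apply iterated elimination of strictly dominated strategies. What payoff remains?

0

Column day 2 is strictly dominated by day 1 for the inspectee (-1<3, 0<4, -4<2); eliminate day 2.
Row day 1 is strictly dominated by row day 2 (0>-1); eliminate day 1.
Row day 3 is strictly dominated by row day 2 (0>-4); eliminate day 3.
Only (day 2, day 1) remains, with payoff 0.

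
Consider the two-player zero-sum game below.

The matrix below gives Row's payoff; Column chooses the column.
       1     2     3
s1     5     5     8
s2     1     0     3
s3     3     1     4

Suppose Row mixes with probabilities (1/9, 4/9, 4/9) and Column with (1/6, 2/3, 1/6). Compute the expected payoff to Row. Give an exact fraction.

Against (1/6, 2/3, 1/6), each row's expected payoff is s1: 11/2; s2: 2/3; s3: 11/6.
Taking the (1/9, 4/9, 4/9)-weighted average: (1/9)·(11/2) + (4/9)·(2/3) + (4/9)·(11/6) = 31/18.

31/18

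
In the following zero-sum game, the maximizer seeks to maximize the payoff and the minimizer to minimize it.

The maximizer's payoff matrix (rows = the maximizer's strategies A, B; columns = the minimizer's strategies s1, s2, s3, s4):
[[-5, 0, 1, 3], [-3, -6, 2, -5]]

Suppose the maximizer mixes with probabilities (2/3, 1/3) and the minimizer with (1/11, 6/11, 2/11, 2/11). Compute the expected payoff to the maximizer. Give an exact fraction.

Against (1/11, 6/11, 2/11, 2/11), each row's expected payoff is A: 3/11; B: -45/11.
Taking the (2/3, 1/3)-weighted average: (2/3)·(3/11) + (1/3)·(-45/11) = -13/11.

-13/11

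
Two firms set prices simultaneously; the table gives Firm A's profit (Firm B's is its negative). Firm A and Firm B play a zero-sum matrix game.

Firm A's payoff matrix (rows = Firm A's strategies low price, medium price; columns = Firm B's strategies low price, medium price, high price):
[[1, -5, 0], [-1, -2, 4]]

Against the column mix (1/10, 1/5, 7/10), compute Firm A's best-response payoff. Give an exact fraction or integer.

23/10

low price: (1)·(1/10) + (-5)·(1/5) + (0)·(7/10) = -9/10.
medium price: (-1)·(1/10) + (-2)·(1/5) + (4)·(7/10) = 23/10.
The best pure response is medium price with expected payoff 23/10.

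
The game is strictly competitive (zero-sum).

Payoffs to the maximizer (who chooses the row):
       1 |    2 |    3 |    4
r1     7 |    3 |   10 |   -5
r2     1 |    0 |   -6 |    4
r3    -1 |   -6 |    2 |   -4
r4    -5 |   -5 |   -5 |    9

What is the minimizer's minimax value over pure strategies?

3

The worst case (largest entry) in each column is 1: 7, 2: 3, 3: 10, 4: 9.
The best (smallest) of these is 3.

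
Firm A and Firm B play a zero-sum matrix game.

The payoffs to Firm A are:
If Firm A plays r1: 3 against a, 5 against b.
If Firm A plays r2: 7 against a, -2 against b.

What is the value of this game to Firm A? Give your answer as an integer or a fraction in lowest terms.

41/11

Row minima are 3 and -2, so Firm A's maximin is 3; column maxima are 7 and 5, so Firm B's minimax is 5. These differ, so the equilibrium is in mixed strategies.
Let Firm A play r1 with probability p. Firm B is indifferent when 3p + 7(1−p) = 5p − 2(1−p), giving p = 9/11.
Let Firm B play a with probability q. Firm A is indifferent when 3q + 5(1−q) = 7q − 2(1−q), giving q = 7/11.
The value is 3·(7/11) + (5)·(4/11) = 41/11.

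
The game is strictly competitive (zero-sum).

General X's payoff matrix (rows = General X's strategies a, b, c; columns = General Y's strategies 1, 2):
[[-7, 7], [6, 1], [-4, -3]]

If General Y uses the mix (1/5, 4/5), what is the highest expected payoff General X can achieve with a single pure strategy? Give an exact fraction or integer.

a: (-7)·(1/5) + (7)·(4/5) = 21/5.
b: (6)·(1/5) + (1)·(4/5) = 2.
c: (-4)·(1/5) + (-3)·(4/5) = -16/5.
The best pure response is a with expected payoff 21/5.

21/5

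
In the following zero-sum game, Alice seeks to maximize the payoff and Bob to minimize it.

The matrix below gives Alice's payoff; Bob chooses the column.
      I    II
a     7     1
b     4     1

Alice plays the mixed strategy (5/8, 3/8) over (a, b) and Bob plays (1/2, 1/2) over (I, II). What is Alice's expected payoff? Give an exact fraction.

55/16

Against (1/2, 1/2), each row's expected payoff is a: 4; b: 5/2.
Taking the (5/8, 3/8)-weighted average: (5/8)·(4) + (3/8)·(5/2) = 55/16.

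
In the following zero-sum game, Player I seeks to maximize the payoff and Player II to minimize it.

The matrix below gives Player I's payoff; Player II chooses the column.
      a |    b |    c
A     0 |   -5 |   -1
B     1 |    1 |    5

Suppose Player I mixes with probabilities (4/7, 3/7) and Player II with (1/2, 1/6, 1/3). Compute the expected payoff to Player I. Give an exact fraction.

Against (1/2, 1/6, 1/3), each row's expected payoff is A: -7/6; B: 7/3.
Taking the (4/7, 3/7)-weighted average: (4/7)·(-7/6) + (3/7)·(7/3) = 1/3.

1/3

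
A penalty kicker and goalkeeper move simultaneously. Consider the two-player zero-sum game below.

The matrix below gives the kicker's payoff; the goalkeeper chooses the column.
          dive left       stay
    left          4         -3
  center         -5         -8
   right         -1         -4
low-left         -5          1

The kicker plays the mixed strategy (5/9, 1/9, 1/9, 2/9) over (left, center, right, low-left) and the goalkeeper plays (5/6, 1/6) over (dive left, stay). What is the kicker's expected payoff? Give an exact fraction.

Against (5/6, 1/6), each row's expected payoff is left: 17/6; center: -11/2; right: -3/2; low-left: -4.
Taking the (5/9, 1/9, 1/9, 2/9)-weighted average: (5/9)·(17/6) + (1/9)·(-11/2) + (1/9)·(-3/2) + (2/9)·(-4) = -5/54.

-5/54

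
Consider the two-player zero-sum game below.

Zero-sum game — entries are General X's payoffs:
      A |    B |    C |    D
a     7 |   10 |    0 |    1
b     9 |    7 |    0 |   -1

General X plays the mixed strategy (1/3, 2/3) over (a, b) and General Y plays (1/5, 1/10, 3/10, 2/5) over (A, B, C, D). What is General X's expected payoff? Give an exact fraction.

7/3

Against (1/5, 1/10, 3/10, 2/5), each row's expected payoff is a: 14/5; b: 21/10.
Taking the (1/3, 2/3)-weighted average: (1/3)·(14/5) + (2/3)·(21/10) = 7/3.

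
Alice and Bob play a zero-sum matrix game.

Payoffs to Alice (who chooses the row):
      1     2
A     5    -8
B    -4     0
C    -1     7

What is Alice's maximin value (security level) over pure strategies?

-1

The worst-case payoff for each row is A: -8, B: -4, C: -1.
The best of these is -1.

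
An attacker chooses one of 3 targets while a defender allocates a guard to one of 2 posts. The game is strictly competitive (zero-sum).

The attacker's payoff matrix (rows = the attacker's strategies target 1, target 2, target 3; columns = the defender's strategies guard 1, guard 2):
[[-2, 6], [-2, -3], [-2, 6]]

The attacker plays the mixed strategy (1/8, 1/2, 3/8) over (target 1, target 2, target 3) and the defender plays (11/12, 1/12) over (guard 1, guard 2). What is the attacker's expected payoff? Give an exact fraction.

Against (11/12, 1/12), each row's expected payoff is target 1: -4/3; target 2: -25/12; target 3: -4/3.
Taking the (1/8, 1/2, 3/8)-weighted average: (1/8)·(-4/3) + (1/2)·(-25/12) + (3/8)·(-4/3) = -41/24.

-41/24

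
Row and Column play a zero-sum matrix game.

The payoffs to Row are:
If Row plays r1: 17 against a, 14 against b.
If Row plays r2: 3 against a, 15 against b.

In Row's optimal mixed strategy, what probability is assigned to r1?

4/5

Row minima are 14 and 3, so Row's maximin is 14; column maxima are 17 and 15, so Column's minimax is 15. These differ, so the equilibrium is in mixed strategies.
Let Row play r1 with probability p. Column is indifferent when 17p + 3(1−p) = 14p + 15(1−p), giving p = 4/5.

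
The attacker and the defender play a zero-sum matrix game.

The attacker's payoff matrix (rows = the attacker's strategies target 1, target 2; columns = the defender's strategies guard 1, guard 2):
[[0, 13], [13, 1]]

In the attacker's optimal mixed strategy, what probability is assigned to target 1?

12/25

Row minima are 0 and 1, so the attacker's maximin is 1; column maxima are 13 and 13, so the defender's minimax is 13. These differ, so the equilibrium is in mixed strategies.
Let the attacker play target 1 with probability p. The defender is indifferent when 13(1−p) = 13p + (1−p), giving p = 12/25.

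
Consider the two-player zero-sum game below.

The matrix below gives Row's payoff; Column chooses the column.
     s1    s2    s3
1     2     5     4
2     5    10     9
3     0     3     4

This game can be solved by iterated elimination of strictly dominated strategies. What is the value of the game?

5

Row 1 is strictly dominated by row 2 (5>2, 10>5, 9>4); eliminate 1.
Column s3 is strictly dominated by s1 for Column (5<9, 0<4); eliminate s3.
Column s2 is strictly dominated by s1 for Column (5<10, 0<3); eliminate s2.
Row 3 is strictly dominated by row 2 (5>0); eliminate 3.
Only (2, s1) remains, with payoff 5.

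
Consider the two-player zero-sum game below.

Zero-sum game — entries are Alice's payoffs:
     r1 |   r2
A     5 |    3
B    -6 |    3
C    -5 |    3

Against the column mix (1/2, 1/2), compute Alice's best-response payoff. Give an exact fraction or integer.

4

A: (5)·(1/2) + (3)·(1/2) = 4.
B: (-6)·(1/2) + (3)·(1/2) = -3/2.
C: (-5)·(1/2) + (3)·(1/2) = -1.
The best pure response is A with expected payoff 4.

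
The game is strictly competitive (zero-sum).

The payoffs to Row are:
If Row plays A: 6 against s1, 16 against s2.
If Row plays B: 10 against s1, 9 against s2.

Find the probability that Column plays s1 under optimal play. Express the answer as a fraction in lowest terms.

7/11

Row minima are 6 and 9, so Row's maximin is 9; column maxima are 10 and 16, so Column's minimax is 10. These differ, so the equilibrium is in mixed strategies.
Let Column play s1 with probability q. Row is indifferent when 6q + 16(1−q) = 10q + 9(1−q), giving q = 7/11.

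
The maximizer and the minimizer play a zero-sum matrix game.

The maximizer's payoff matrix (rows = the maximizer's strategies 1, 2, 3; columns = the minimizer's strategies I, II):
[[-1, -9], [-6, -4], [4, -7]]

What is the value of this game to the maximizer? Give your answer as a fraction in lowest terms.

Row 1 is strictly dominated by row 3, so the maximizer never plays it.
The remaining 2×2 game on (2, 3) × (I, II) has no saddle point. Let the maximizer play 2 with probability p; indifference gives −6p + 4(1−p) = −4p − 7(1−p), so p = 11/13.
Similarly the minimizer's optimal q on I is 3/13, and the value is -6·(3/13) + (-4)·(10/13) = -58/13.

-58/13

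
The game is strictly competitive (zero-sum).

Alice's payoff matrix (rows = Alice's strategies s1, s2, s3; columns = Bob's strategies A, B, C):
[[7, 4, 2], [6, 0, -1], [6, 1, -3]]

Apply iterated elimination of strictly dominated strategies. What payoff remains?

Row s2 is strictly dominated by row s1 (7>6, 4>0, 2>-1); eliminate s2.
Column A is strictly dominated by B for Bob (4<7, 1<6); eliminate A.
Row s3 is strictly dominated by row s1 (4>1, 2>-3); eliminate s3.
Column B is strictly dominated by C for Bob (2<4); eliminate B.
Only (s1, C) remains, with payoff 2.

2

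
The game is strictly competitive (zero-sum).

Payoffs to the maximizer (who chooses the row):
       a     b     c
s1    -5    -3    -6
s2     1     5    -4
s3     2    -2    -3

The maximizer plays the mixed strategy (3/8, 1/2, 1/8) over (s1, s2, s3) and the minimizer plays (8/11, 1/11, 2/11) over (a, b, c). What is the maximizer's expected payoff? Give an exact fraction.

-137/88

Against (8/11, 1/11, 2/11), each row's expected payoff is s1: -5; s2: 5/11; s3: 8/11.
Taking the (3/8, 1/2, 1/8)-weighted average: (3/8)·(-5) + (1/2)·(5/11) + (1/8)·(8/11) = -137/88.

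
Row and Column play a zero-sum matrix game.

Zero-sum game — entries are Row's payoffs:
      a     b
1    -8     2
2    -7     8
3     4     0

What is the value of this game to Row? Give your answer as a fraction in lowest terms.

Row 1 is strictly dominated by row 2, so Row never plays it.
The remaining 2×2 game on (2, 3) × (a, b) has no saddle point. Let Row play 2 with probability p; indifference gives −7p + 4(1−p) = 8p, so p = 4/19.
Similarly Column's optimal q on a is 8/19, and the value is -7·(8/19) + (8)·(11/19) = 32/19.

32/19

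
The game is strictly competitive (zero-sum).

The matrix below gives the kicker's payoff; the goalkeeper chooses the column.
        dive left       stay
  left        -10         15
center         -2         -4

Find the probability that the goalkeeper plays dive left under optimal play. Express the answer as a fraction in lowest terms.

Row minima are -10 and -4, so the kicker's maximin is -4; column maxima are -2 and 15, so the goalkeeper's minimax is -2. These differ, so the equilibrium is in mixed strategies.
Let the goalkeeper play dive left with probability q. The kicker is indifferent when −10q + 15(1−q) = −2q − 4(1−q), giving q = 19/27.

19/27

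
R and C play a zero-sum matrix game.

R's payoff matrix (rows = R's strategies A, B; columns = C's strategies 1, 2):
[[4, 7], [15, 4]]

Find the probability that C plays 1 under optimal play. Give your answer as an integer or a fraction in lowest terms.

3/14

Row minima are 4 and 4, so R's maximin is 4; column maxima are 15 and 7, so C's minimax is 7. These differ, so the equilibrium is in mixed strategies.
Let C play 1 with probability q. R is indifferent when 4q + 7(1−q) = 15q + 4(1−q), giving q = 3/14.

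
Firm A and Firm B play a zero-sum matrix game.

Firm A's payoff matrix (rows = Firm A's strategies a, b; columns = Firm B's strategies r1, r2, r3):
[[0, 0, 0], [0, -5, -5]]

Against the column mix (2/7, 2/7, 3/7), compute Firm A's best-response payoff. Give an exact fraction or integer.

0

a: (0)·(2/7) + (0)·(2/7) + (0)·(3/7) = 0.
b: (0)·(2/7) + (-5)·(2/7) + (-5)·(3/7) = -25/7.
The best pure response is a with expected payoff 0.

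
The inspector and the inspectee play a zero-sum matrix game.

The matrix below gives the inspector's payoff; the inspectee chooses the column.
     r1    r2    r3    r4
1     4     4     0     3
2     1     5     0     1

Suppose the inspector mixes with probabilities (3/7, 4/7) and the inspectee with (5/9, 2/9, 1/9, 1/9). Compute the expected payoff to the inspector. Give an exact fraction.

Against (5/9, 2/9, 1/9, 1/9), each row's expected payoff is 1: 31/9; 2: 16/9.
Taking the (3/7, 4/7)-weighted average: (3/7)·(31/9) + (4/7)·(16/9) = 157/63.

157/63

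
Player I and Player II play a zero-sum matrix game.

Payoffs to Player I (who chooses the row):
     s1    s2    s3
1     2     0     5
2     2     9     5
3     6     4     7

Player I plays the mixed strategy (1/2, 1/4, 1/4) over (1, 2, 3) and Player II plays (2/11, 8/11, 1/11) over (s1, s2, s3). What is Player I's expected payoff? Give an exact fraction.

Against (2/11, 8/11, 1/11), each row's expected payoff is 1: 9/11; 2: 81/11; 3: 51/11.
Taking the (1/2, 1/4, 1/4)-weighted average: (1/2)·(9/11) + (1/4)·(81/11) + (1/4)·(51/11) = 75/22.

75/22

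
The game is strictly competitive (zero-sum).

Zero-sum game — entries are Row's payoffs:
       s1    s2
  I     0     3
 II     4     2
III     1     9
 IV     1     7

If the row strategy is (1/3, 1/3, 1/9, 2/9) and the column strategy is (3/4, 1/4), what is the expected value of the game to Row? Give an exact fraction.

83/36

Against (3/4, 1/4), each row's expected payoff is I: 3/4; II: 7/2; III: 3; IV: 5/2.
Taking the (1/3, 1/3, 1/9, 2/9)-weighted average: (1/3)·(3/4) + (1/3)·(7/2) + (1/9)·(3) + (2/9)·(5/2) = 83/36.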